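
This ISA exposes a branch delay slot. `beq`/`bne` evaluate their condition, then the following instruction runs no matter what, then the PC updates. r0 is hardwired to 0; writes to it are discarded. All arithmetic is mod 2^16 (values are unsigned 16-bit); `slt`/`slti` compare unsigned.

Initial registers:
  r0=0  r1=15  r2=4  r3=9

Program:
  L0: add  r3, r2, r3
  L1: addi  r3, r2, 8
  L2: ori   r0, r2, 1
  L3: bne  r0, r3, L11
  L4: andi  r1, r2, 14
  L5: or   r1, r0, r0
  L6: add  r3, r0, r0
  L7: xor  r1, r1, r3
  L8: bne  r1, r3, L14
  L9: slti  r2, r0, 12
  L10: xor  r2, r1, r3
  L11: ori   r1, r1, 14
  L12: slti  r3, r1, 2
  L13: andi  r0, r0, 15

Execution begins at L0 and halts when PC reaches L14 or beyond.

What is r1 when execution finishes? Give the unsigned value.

#0 add  r3, r2, r3 ; 0/15/4/13
#1 addi  r3, r2, 8 ; 0/15/4/12
#2 ori   r0, r2, 1 ; 0/15/4/12
#3 bne  r0, r3, L11 ; 0/15/4/12 ; →target
#4 andi  r1, r2, 14 ; 0/4/4/12
#11 ori   r1, r1, 14 ; 0/14/4/12
#12 slti  r3, r1, 2 ; 0/14/4/0
#13 andi  r0, r0, 15 ; 0/14/4/0

14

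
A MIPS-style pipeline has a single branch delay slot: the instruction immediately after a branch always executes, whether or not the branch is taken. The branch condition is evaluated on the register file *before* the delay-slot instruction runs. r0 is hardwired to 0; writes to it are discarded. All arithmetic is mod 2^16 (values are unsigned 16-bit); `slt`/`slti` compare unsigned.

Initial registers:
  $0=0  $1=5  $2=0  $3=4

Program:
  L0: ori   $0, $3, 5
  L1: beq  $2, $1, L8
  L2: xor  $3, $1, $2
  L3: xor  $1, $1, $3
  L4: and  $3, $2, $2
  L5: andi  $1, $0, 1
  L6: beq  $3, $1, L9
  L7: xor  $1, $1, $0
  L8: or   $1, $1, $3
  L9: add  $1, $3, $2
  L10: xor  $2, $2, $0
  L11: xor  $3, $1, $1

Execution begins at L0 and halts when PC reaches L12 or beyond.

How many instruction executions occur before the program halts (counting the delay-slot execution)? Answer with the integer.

11

  step pc=0: ori   $0, $3, 5  regs=(0,5,0,4)
  step pc=1: beq  $2, $1, L8  cond=F  regs=(0,5,0,4)
  step pc=2: xor  $3, $1, $2  regs=(0,5,0,5)
  step pc=3: xor  $1, $1, $3  regs=(0,0,0,5)
  step pc=4: and  $3, $2, $2  regs=(0,0,0,0)
  step pc=5: andi  $1, $0, 1  regs=(0,0,0,0)
  step pc=6: beq  $3, $1, L9  cond=T  regs=(0,0,0,0)
  step pc=7: xor  $1, $1, $0  regs=(0,0,0,0)
  step pc=9: add  $1, $3, $2  regs=(0,0,0,0)
  step pc=10: xor  $2, $2, $0  regs=(0,0,0,0)
  step pc=11: xor  $3, $1, $1  regs=(0,0,0,0)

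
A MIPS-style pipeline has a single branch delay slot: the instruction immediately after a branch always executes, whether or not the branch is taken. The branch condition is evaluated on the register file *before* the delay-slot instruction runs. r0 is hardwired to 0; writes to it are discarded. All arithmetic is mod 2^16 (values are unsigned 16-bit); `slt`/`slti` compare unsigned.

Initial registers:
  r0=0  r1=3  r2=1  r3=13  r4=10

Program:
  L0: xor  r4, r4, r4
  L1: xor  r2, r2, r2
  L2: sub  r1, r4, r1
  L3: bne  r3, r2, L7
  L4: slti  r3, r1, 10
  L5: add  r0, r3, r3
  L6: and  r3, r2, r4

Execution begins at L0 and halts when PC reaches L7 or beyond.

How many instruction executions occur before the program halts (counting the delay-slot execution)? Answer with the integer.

PC=0  xor  r4, r4, r4        | r0=0 r1=3 r2=1 r3=13 r4=0
PC=1  xor  r2, r2, r2        | r0=0 r1=3 r2=0 r3=13 r4=0
PC=2  sub  r1, r4, r1        | r0=0 r1=65533 r2=0 r3=13 r4=0
PC=3  bne  r3, r2, L7        | r0=0 r1=65533 r2=0 r3=13 r4=0  [TAKEN]
PC=4  slti  r3, r1, 10       | r0=0 r1=65533 r2=0 r3=0 r4=0

5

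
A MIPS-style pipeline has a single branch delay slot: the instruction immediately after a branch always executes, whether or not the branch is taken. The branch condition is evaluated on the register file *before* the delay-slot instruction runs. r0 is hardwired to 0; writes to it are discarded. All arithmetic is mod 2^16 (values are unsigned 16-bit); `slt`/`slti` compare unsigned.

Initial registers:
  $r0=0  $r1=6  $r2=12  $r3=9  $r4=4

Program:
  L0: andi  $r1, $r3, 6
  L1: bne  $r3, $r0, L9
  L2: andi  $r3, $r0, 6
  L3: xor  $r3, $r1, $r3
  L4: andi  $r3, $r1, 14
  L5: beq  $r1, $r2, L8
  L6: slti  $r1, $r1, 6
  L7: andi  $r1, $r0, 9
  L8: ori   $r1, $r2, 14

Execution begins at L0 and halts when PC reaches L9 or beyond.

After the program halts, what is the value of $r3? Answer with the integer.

0

PC=0  andi  $r1, $r3, 6      | $r0=0 $r1=0 $r2=12 $r3=9 $r4=4
PC=1  bne  $r3, $r0, L9      | $r0=0 $r1=0 $r2=12 $r3=9 $r4=4  [TAKEN]
PC=2  andi  $r3, $r0, 6      | $r0=0 $r1=0 $r2=12 $r3=0 $r4=4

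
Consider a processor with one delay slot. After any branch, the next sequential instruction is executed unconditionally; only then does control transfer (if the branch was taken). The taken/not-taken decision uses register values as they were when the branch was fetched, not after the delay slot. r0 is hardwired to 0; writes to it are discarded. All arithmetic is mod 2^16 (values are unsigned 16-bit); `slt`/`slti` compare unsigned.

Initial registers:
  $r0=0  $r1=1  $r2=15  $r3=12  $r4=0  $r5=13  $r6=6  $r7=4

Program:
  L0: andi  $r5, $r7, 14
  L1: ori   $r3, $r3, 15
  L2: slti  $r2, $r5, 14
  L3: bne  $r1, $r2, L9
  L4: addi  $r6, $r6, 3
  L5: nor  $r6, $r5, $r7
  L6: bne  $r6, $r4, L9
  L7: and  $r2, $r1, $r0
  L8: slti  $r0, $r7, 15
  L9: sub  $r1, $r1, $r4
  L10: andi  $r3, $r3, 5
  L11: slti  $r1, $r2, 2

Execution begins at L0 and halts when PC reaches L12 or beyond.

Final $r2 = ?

0

#0 andi  $r5, $r7, 14 ; 0/1/15/12/0/4/6/4
#1 ori   $r3, $r3, 15 ; 0/1/15/15/0/4/6/4
#2 slti  $r2, $r5, 14 ; 0/1/1/15/0/4/6/4
#3 bne  $r1, $r2, L9 ; 0/1/1/15/0/4/6/4 ; →fallthru
#4 addi  $r6, $r6, 3 ; 0/1/1/15/0/4/9/4
#5 nor  $r6, $r5, $r7 ; 0/1/1/15/0/4/65531/4
#6 bne  $r6, $r4, L9 ; 0/1/1/15/0/4/65531/4 ; →target
#7 and  $r2, $r1, $r0 ; 0/1/0/15/0/4/65531/4
#9 sub  $r1, $r1, $r4 ; 0/1/0/15/0/4/65531/4
#10 andi  $r3, $r3, 5 ; 0/1/0/5/0/4/65531/4
#11 slti  $r1, $r2, 2 ; 0/1/0/5/0/4/65531/4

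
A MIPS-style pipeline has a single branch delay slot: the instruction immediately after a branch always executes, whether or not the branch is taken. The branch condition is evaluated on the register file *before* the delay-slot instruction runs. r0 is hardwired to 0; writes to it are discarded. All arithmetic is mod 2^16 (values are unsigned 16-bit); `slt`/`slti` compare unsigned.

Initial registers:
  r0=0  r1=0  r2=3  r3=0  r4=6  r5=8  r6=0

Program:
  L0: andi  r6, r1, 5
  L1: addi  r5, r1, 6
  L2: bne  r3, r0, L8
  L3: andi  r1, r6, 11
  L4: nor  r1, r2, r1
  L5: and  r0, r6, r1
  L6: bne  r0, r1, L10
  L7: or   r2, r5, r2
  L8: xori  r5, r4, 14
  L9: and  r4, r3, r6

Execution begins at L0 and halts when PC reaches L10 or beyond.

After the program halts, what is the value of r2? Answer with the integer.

#0 andi  r6, r1, 5 ; 0/0/3/0/6/8/0
#1 addi  r5, r1, 6 ; 0/0/3/0/6/6/0
#2 bne  r3, r0, L8 ; 0/0/3/0/6/6/0 ; →fallthru
#3 andi  r1, r6, 11 ; 0/0/3/0/6/6/0
#4 nor  r1, r2, r1 ; 0/65532/3/0/6/6/0
#5 and  r0, r6, r1 ; 0/65532/3/0/6/6/0
#6 bne  r0, r1, L10 ; 0/65532/3/0/6/6/0 ; →target
#7 or   r2, r5, r2 ; 0/65532/7/0/6/6/0

7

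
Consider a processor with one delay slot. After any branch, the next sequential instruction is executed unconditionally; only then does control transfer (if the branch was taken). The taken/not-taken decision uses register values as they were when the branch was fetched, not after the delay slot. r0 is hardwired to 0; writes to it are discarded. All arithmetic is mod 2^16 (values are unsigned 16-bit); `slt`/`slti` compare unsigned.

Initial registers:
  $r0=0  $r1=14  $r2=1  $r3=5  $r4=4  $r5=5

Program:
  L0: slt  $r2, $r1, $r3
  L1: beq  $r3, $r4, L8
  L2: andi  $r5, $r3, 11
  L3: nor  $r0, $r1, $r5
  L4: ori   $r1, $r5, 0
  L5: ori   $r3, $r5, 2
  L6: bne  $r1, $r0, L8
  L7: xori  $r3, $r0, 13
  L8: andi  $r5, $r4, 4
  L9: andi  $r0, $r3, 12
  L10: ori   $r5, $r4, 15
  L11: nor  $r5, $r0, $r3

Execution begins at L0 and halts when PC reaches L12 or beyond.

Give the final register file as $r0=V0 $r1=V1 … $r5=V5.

#0 slt  $r2, $r1, $r3 ; 0/14/0/5/4/5
#1 beq  $r3, $r4, L8 ; 0/14/0/5/4/5 ; →fallthru
#2 andi  $r5, $r3, 11 ; 0/14/0/5/4/1
#3 nor  $r0, $r1, $r5 ; 0/14/0/5/4/1
#4 ori   $r1, $r5, 0 ; 0/1/0/5/4/1
#5 ori   $r3, $r5, 2 ; 0/1/0/3/4/1
#6 bne  $r1, $r0, L8 ; 0/1/0/3/4/1 ; →target
#7 xori  $r3, $r0, 13 ; 0/1/0/13/4/1
#8 andi  $r5, $r4, 4 ; 0/1/0/13/4/4
#9 andi  $r0, $r3, 12 ; 0/1/0/13/4/4
#10 ori   $r5, $r4, 15 ; 0/1/0/13/4/15
#11 nor  $r5, $r0, $r3 ; 0/1/0/13/4/65522

$r0=0 $r1=1 $r2=0 $r3=13 $r4=4 $r5=65522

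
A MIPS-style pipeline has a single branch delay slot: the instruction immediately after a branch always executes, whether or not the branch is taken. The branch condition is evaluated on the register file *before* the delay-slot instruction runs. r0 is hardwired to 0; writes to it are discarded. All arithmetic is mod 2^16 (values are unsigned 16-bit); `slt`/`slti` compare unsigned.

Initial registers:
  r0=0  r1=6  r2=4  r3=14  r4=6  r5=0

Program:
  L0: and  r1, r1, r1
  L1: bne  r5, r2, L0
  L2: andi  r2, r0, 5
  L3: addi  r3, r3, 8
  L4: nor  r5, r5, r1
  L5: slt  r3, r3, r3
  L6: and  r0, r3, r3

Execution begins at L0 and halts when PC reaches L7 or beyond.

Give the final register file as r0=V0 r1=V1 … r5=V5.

r0=0 r1=6 r2=0 r3=0 r4=6 r5=65529

[0] and  r1, r1, r1  →  {r0:0, r1:6, r2:4, r3:14, r4:6, r5:0}
[1] bne  r5, r2, L0  →  {r0:0, r1:6, r2:4, r3:14, r4:6, r5:0}  ⟨branch taken⟩
[2] andi  r2, r0, 5  →  {r0:0, r1:6, r2:0, r3:14, r4:6, r5:0}
[0] and  r1, r1, r1  →  {r0:0, r1:6, r2:0, r3:14, r4:6, r5:0}
[1] bne  r5, r2, L0  →  {r0:0, r1:6, r2:0, r3:14, r4:6, r5:0}  ⟨branch fallthrough⟩
[2] andi  r2, r0, 5  →  {r0:0, r1:6, r2:0, r3:14, r4:6, r5:0}
[3] addi  r3, r3, 8  →  {r0:0, r1:6, r2:0, r3:22, r4:6, r5:0}
[4] nor  r5, r5, r1  →  {r0:0, r1:6, r2:0, r3:22, r4:6, r5:65529}
[5] slt  r3, r3, r3  →  {r0:0, r1:6, r2:0, r3:0, r4:6, r5:65529}
[6] and  r0, r3, r3  →  {r0:0, r1:6, r2:0, r3:0, r4:6, r5:65529}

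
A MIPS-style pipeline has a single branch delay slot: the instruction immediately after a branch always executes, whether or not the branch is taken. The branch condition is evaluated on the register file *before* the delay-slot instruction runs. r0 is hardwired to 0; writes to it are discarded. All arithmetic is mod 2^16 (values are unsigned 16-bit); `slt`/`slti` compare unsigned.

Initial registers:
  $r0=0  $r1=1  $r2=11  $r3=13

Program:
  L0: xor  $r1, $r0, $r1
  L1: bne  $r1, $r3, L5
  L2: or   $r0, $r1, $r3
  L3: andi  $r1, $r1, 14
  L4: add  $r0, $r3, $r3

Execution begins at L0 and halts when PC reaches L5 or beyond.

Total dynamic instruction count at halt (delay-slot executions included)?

PC=0  xor  $r1, $r0, $r1     | $r0=0 $r1=1 $r2=11 $r3=13
PC=1  bne  $r1, $r3, L5      | $r0=0 $r1=1 $r2=11 $r3=13  [TAKEN]
PC=2  or   $r0, $r1, $r3     | $r0=0 $r1=1 $r2=11 $r3=13

3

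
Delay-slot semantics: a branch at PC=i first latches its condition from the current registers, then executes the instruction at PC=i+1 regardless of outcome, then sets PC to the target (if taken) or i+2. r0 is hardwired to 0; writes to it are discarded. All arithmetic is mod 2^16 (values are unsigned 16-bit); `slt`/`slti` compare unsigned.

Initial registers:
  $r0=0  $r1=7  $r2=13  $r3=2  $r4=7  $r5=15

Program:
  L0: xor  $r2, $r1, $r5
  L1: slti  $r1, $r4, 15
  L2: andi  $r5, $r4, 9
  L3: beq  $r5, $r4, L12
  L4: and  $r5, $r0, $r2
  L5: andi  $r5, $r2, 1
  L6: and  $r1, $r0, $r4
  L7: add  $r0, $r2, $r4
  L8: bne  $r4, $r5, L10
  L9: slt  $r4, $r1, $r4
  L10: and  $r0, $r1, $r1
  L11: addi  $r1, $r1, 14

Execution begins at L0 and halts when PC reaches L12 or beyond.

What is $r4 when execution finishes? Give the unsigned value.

[0] xor  $r2, $r1, $r5  →  {$r0:0, $r1:7, $r2:8, $r3:2, $r4:7, $r5:15}
[1] slti  $r1, $r4, 15  →  {$r0:0, $r1:1, $r2:8, $r3:2, $r4:7, $r5:15}
[2] andi  $r5, $r4, 9  →  {$r0:0, $r1:1, $r2:8, $r3:2, $r4:7, $r5:1}
[3] beq  $r5, $r4, L12  →  {$r0:0, $r1:1, $r2:8, $r3:2, $r4:7, $r5:1}  ⟨branch fallthrough⟩
[4] and  $r5, $r0, $r2  →  {$r0:0, $r1:1, $r2:8, $r3:2, $r4:7, $r5:0}
[5] andi  $r5, $r2, 1  →  {$r0:0, $r1:1, $r2:8, $r3:2, $r4:7, $r5:0}
[6] and  $r1, $r0, $r4  →  {$r0:0, $r1:0, $r2:8, $r3:2, $r4:7, $r5:0}
[7] add  $r0, $r2, $r4  →  {$r0:0, $r1:0, $r2:8, $r3:2, $r4:7, $r5:0}
[8] bne  $r4, $r5, L10  →  {$r0:0, $r1:0, $r2:8, $r3:2, $r4:7, $r5:0}  ⟨branch taken⟩
[9] slt  $r4, $r1, $r4  →  {$r0:0, $r1:0, $r2:8, $r3:2, $r4:1, $r5:0}
[10] and  $r0, $r1, $r1  →  {$r0:0, $r1:0, $r2:8, $r3:2, $r4:1, $r5:0}
[11] addi  $r1, $r1, 14  →  {$r0:0, $r1:14, $r2:8, $r3:2, $r4:1, $r5:0}

1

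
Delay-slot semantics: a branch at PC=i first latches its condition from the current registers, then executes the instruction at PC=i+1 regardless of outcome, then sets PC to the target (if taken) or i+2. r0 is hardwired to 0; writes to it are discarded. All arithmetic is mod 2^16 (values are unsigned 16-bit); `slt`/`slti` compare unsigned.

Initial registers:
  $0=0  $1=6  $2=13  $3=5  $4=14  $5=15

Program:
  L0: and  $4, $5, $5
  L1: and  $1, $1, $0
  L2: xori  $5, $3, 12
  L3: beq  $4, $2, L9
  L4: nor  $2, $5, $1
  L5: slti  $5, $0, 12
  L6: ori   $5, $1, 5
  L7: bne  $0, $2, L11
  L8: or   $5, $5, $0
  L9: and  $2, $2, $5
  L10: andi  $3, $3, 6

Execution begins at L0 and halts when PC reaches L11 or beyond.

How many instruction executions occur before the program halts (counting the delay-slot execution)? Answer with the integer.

9

#0 and  $4, $5, $5 ; 0/6/13/5/15/15
#1 and  $1, $1, $0 ; 0/0/13/5/15/15
#2 xori  $5, $3, 12 ; 0/0/13/5/15/9
#3 beq  $4, $2, L9 ; 0/0/13/5/15/9 ; →fallthru
#4 nor  $2, $5, $1 ; 0/0/65526/5/15/9
#5 slti  $5, $0, 12 ; 0/0/65526/5/15/1
#6 ori   $5, $1, 5 ; 0/0/65526/5/15/5
#7 bne  $0, $2, L11 ; 0/0/65526/5/15/5 ; →target
#8 or   $5, $5, $0 ; 0/0/65526/5/15/5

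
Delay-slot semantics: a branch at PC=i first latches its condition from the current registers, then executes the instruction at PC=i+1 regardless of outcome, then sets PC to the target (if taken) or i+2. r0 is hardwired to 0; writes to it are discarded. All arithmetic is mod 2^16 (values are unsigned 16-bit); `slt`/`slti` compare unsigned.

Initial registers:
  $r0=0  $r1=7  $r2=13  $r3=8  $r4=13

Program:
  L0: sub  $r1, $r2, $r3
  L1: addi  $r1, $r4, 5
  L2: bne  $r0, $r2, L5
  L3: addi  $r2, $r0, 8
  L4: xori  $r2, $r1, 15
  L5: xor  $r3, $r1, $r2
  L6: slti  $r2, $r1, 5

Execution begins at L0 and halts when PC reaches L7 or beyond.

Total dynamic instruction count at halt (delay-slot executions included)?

  step pc=0: sub  $r1, $r2, $r3  regs=(0,5,13,8,13)
  step pc=1: addi  $r1, $r4, 5  regs=(0,18,13,8,13)
  step pc=2: bne  $r0, $r2, L5  cond=T  regs=(0,18,13,8,13)
  step pc=3: addi  $r2, $r0, 8  regs=(0,18,8,8,13)
  step pc=5: xor  $r3, $r1, $r2  regs=(0,18,8,26,13)
  step pc=6: slti  $r2, $r1, 5  regs=(0,18,0,26,13)

6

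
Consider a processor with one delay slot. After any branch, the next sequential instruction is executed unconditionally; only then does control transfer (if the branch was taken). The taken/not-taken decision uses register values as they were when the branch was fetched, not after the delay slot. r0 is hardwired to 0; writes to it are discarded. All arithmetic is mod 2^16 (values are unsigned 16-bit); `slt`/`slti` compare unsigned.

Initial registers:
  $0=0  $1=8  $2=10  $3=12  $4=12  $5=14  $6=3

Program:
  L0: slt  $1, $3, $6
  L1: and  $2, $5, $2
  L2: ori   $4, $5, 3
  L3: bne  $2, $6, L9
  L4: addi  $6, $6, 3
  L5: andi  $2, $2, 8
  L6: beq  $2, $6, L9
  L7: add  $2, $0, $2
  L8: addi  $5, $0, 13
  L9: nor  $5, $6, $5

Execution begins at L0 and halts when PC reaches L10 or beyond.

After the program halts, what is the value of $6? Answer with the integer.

6

#0 slt  $1, $3, $6 ; 0/0/10/12/12/14/3
#1 and  $2, $5, $2 ; 0/0/10/12/12/14/3
#2 ori   $4, $5, 3 ; 0/0/10/12/15/14/3
#3 bne  $2, $6, L9 ; 0/0/10/12/15/14/3 ; →target
#4 addi  $6, $6, 3 ; 0/0/10/12/15/14/6
#9 nor  $5, $6, $5 ; 0/0/10/12/15/65521/6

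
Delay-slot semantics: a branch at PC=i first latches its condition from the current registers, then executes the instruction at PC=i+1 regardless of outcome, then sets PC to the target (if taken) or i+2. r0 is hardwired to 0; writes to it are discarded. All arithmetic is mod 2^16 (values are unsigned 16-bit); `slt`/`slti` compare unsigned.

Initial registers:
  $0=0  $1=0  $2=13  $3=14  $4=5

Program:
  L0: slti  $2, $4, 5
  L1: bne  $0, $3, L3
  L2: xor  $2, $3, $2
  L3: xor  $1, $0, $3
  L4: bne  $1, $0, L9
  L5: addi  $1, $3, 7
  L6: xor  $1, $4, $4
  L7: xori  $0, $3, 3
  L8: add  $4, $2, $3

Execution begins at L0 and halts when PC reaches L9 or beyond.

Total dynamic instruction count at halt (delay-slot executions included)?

6

PC=0  slti  $2, $4, 5        | $0=0 $1=0 $2=0 $3=14 $4=5
PC=1  bne  $0, $3, L3        | $0=0 $1=0 $2=0 $3=14 $4=5  [TAKEN]
PC=2  xor  $2, $3, $2        | $0=0 $1=0 $2=14 $3=14 $4=5
PC=3  xor  $1, $0, $3        | $0=0 $1=14 $2=14 $3=14 $4=5
PC=4  bne  $1, $0, L9        | $0=0 $1=14 $2=14 $3=14 $4=5  [TAKEN]
PC=5  addi  $1, $3, 7        | $0=0 $1=21 $2=14 $3=14 $4=5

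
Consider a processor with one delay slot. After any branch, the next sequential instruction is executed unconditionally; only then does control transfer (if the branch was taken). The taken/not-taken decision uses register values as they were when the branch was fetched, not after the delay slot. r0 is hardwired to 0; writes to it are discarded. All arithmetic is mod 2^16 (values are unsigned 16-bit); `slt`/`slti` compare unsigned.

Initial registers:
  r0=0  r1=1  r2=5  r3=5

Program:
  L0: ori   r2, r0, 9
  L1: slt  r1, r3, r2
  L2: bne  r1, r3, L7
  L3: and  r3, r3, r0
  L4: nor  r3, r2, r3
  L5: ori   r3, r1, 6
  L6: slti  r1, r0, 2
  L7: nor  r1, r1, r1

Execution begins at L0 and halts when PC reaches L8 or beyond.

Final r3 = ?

0

[0] ori   r2, r0, 9  →  {r0:0, r1:1, r2:9, r3:5}
[1] slt  r1, r3, r2  →  {r0:0, r1:1, r2:9, r3:5}
[2] bne  r1, r3, L7  →  {r0:0, r1:1, r2:9, r3:5}  ⟨branch taken⟩
[3] and  r3, r3, r0  →  {r0:0, r1:1, r2:9, r3:0}
[7] nor  r1, r1, r1  →  {r0:0, r1:65534, r2:9, r3:0}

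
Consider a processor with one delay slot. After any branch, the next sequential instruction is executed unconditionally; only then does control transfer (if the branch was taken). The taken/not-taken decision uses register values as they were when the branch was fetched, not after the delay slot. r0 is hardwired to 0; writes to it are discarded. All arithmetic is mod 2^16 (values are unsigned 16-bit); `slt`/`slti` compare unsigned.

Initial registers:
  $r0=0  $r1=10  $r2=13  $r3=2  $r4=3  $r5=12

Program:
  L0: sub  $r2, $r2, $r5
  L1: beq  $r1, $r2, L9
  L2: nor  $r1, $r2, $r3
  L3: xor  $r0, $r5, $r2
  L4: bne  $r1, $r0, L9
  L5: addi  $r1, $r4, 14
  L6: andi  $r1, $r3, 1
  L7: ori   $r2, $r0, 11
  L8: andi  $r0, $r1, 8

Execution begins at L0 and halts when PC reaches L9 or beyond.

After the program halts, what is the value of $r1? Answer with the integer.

17

[0] sub  $r2, $r2, $r5  →  {$r0:0, $r1:10, $r2:1, $r3:2, $r4:3, $r5:12}
[1] beq  $r1, $r2, L9  →  {$r0:0, $r1:10, $r2:1, $r3:2, $r4:3, $r5:12}  ⟨branch fallthrough⟩
[2] nor  $r1, $r2, $r3  →  {$r0:0, $r1:65532, $r2:1, $r3:2, $r4:3, $r5:12}
[3] xor  $r0, $r5, $r2  →  {$r0:0, $r1:65532, $r2:1, $r3:2, $r4:3, $r5:12}
[4] bne  $r1, $r0, L9  →  {$r0:0, $r1:65532, $r2:1, $r3:2, $r4:3, $r5:12}  ⟨branch taken⟩
[5] addi  $r1, $r4, 14  →  {$r0:0, $r1:17, $r2:1, $r3:2, $r4:3, $r5:12}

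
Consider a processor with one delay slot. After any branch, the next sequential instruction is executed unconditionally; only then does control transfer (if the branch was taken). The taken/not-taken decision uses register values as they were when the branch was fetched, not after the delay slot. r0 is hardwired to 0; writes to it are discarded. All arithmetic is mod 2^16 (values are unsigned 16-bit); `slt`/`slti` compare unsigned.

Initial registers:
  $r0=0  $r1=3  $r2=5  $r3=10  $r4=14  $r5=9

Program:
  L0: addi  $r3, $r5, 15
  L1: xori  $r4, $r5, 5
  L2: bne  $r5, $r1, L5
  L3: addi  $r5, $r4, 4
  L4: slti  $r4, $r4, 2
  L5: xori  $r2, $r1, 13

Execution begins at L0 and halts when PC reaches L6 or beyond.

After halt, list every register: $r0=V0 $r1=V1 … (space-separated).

[0] addi  $r3, $r5, 15  →  {$r0:0, $r1:3, $r2:5, $r3:24, $r4:14, $r5:9}
[1] xori  $r4, $r5, 5  →  {$r0:0, $r1:3, $r2:5, $r3:24, $r4:12, $r5:9}
[2] bne  $r5, $r1, L5  →  {$r0:0, $r1:3, $r2:5, $r3:24, $r4:12, $r5:9}  ⟨branch taken⟩
[3] addi  $r5, $r4, 4  →  {$r0:0, $r1:3, $r2:5, $r3:24, $r4:12, $r5:16}
[5] xori  $r2, $r1, 13  →  {$r0:0, $r1:3, $r2:14, $r3:24, $r4:12, $r5:16}

$r0=0 $r1=3 $r2=14 $r3=24 $r4=12 $r5=16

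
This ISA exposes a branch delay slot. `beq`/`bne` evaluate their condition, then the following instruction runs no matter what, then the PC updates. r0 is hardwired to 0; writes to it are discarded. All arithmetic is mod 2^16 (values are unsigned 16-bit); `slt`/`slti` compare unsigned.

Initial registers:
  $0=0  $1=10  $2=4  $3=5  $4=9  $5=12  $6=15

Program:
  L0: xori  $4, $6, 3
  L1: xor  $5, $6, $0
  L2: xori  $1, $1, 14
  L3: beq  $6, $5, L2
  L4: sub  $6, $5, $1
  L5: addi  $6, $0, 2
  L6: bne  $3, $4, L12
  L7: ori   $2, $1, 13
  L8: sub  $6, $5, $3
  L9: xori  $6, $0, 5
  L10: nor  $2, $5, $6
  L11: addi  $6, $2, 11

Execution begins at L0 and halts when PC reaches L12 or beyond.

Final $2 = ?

15

#0 xori  $4, $6, 3 ; 0/10/4/5/12/12/15
#1 xor  $5, $6, $0 ; 0/10/4/5/12/15/15
#2 xori  $1, $1, 14 ; 0/4/4/5/12/15/15
#3 beq  $6, $5, L2 ; 0/4/4/5/12/15/15 ; →target
#4 sub  $6, $5, $1 ; 0/4/4/5/12/15/11
#2 xori  $1, $1, 14 ; 0/10/4/5/12/15/11
#3 beq  $6, $5, L2 ; 0/10/4/5/12/15/11 ; →fallthru
#4 sub  $6, $5, $1 ; 0/10/4/5/12/15/5
#5 addi  $6, $0, 2 ; 0/10/4/5/12/15/2
#6 bne  $3, $4, L12 ; 0/10/4/5/12/15/2 ; →target
#7 ori   $2, $1, 13 ; 0/10/15/5/12/15/2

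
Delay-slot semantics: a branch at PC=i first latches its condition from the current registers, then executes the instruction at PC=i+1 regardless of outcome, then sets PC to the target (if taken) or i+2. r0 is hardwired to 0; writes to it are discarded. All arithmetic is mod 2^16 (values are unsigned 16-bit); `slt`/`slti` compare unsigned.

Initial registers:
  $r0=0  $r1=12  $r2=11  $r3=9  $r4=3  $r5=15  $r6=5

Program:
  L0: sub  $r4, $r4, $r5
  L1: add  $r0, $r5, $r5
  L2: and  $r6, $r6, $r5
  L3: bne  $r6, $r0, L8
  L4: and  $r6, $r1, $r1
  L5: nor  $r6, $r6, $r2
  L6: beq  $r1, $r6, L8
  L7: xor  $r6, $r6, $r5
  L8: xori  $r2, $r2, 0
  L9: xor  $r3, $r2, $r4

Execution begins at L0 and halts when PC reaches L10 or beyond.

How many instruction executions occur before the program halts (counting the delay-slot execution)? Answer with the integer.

7

  step pc=0: sub  $r4, $r4, $r5  regs=(0,12,11,9,65524,15,5)
  step pc=1: add  $r0, $r5, $r5  regs=(0,12,11,9,65524,15,5)
  step pc=2: and  $r6, $r6, $r5  regs=(0,12,11,9,65524,15,5)
  step pc=3: bne  $r6, $r0, L8  cond=T  regs=(0,12,11,9,65524,15,5)
  step pc=4: and  $r6, $r1, $r1  regs=(0,12,11,9,65524,15,12)
  step pc=8: xori  $r2, $r2, 0  regs=(0,12,11,9,65524,15,12)
  step pc=9: xor  $r3, $r2, $r4  regs=(0,12,11,65535,65524,15,12)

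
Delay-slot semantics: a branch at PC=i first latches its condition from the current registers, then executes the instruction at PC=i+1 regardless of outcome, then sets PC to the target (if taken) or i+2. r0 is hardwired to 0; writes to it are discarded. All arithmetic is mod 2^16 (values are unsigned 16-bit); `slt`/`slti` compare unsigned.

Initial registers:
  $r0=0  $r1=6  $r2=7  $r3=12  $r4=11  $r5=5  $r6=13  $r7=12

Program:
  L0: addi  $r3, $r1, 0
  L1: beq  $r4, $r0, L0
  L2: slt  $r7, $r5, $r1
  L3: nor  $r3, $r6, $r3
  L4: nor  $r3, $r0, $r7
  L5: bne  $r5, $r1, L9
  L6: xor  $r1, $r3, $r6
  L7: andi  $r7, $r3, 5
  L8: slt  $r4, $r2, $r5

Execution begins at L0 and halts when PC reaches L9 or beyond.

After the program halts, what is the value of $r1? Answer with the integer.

65523

#0 addi  $r3, $r1, 0 ; 0/6/7/6/11/5/13/12
#1 beq  $r4, $r0, L0 ; 0/6/7/6/11/5/13/12 ; →fallthru
#2 slt  $r7, $r5, $r1 ; 0/6/7/6/11/5/13/1
#3 nor  $r3, $r6, $r3 ; 0/6/7/65520/11/5/13/1
#4 nor  $r3, $r0, $r7 ; 0/6/7/65534/11/5/13/1
#5 bne  $r5, $r1, L9 ; 0/6/7/65534/11/5/13/1 ; →target
#6 xor  $r1, $r3, $r6 ; 0/65523/7/65534/11/5/13/1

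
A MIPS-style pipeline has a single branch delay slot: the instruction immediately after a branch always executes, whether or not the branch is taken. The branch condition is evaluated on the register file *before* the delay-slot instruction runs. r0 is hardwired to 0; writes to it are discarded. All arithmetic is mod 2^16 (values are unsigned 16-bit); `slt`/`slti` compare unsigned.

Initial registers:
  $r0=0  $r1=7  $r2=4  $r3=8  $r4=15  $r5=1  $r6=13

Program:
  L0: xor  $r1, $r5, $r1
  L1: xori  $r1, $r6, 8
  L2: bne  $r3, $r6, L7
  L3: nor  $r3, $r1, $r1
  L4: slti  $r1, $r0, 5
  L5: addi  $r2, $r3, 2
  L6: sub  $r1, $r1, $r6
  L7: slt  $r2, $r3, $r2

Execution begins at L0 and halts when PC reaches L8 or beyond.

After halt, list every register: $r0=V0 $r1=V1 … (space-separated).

  step pc=0: xor  $r1, $r5, $r1  regs=(0,6,4,8,15,1,13)
  step pc=1: xori  $r1, $r6, 8  regs=(0,5,4,8,15,1,13)
  step pc=2: bne  $r3, $r6, L7  cond=T  regs=(0,5,4,8,15,1,13)
  step pc=3: nor  $r3, $r1, $r1  regs=(0,5,4,65530,15,1,13)
  step pc=7: slt  $r2, $r3, $r2  regs=(0,5,0,65530,15,1,13)

$r0=0 $r1=5 $r2=0 $r3=65530 $r4=15 $r5=1 $r6=13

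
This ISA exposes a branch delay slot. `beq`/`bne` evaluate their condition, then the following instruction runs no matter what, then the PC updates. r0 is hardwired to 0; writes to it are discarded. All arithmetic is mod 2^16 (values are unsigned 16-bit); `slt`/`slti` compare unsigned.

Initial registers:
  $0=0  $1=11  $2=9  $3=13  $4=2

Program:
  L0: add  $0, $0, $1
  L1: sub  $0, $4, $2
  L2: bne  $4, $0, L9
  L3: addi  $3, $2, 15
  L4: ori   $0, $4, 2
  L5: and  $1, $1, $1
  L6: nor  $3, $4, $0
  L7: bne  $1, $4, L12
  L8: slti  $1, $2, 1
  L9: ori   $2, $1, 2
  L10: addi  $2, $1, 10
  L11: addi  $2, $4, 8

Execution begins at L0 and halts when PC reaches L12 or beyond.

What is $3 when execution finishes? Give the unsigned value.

24

PC=0  add  $0, $0, $1        | $0=0 $1=11 $2=9 $3=13 $4=2
PC=1  sub  $0, $4, $2        | $0=0 $1=11 $2=9 $3=13 $4=2
PC=2  bne  $4, $0, L9        | $0=0 $1=11 $2=9 $3=13 $4=2  [TAKEN]
PC=3  addi  $3, $2, 15       | $0=0 $1=11 $2=9 $3=24 $4=2
PC=9  ori   $2, $1, 2        | $0=0 $1=11 $2=11 $3=24 $4=2
PC=10 addi  $2, $1, 10       | $0=0 $1=11 $2=21 $3=24 $4=2
PC=11 addi  $2, $4, 8        | $0=0 $1=11 $2=10 $3=24 $4=2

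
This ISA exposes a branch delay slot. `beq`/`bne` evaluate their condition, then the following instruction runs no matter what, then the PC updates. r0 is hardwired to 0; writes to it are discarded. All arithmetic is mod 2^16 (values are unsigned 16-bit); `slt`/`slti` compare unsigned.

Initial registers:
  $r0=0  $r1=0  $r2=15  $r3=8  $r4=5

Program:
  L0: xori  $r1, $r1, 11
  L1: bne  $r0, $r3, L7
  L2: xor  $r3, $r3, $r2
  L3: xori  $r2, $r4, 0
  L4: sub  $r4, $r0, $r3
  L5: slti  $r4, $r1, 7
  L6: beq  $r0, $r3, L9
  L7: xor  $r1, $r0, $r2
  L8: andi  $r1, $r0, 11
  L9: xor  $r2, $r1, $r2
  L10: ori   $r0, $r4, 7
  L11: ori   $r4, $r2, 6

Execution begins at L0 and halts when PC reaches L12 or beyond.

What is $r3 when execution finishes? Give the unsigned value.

[0] xori  $r1, $r1, 11  →  {$r0:0, $r1:11, $r2:15, $r3:8, $r4:5}
[1] bne  $r0, $r3, L7  →  {$r0:0, $r1:11, $r2:15, $r3:8, $r4:5}  ⟨branch taken⟩
[2] xor  $r3, $r3, $r2  →  {$r0:0, $r1:11, $r2:15, $r3:7, $r4:5}
[7] xor  $r1, $r0, $r2  →  {$r0:0, $r1:15, $r2:15, $r3:7, $r4:5}
[8] andi  $r1, $r0, 11  →  {$r0:0, $r1:0, $r2:15, $r3:7, $r4:5}
[9] xor  $r2, $r1, $r2  →  {$r0:0, $r1:0, $r2:15, $r3:7, $r4:5}
[10] ori   $r0, $r4, 7  →  {$r0:0, $r1:0, $r2:15, $r3:7, $r4:5}
[11] ori   $r4, $r2, 6  →  {$r0:0, $r1:0, $r2:15, $r3:7, $r4:15}

7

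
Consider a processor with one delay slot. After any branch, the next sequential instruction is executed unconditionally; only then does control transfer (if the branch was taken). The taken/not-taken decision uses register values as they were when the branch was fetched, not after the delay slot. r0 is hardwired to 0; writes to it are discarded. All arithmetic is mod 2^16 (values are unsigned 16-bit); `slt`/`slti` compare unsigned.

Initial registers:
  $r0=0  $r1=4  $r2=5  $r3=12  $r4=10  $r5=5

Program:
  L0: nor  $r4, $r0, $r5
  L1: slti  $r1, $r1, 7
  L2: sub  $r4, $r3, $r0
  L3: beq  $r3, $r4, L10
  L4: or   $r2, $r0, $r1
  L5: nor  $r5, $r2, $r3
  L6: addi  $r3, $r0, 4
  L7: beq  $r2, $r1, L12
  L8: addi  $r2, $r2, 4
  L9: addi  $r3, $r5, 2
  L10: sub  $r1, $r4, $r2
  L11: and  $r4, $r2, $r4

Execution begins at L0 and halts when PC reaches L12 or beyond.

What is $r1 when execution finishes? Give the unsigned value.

11

[0] nor  $r4, $r0, $r5  →  {$r0:0, $r1:4, $r2:5, $r3:12, $r4:65530, $r5:5}
[1] slti  $r1, $r1, 7  →  {$r0:0, $r1:1, $r2:5, $r3:12, $r4:65530, $r5:5}
[2] sub  $r4, $r3, $r0  →  {$r0:0, $r1:1, $r2:5, $r3:12, $r4:12, $r5:5}
[3] beq  $r3, $r4, L10  →  {$r0:0, $r1:1, $r2:5, $r3:12, $r4:12, $r5:5}  ⟨branch taken⟩
[4] or   $r2, $r0, $r1  →  {$r0:0, $r1:1, $r2:1, $r3:12, $r4:12, $r5:5}
[10] sub  $r1, $r4, $r2  →  {$r0:0, $r1:11, $r2:1, $r3:12, $r4:12, $r5:5}
[11] and  $r4, $r2, $r4  →  {$r0:0, $r1:11, $r2:1, $r3:12, $r4:0, $r5:5}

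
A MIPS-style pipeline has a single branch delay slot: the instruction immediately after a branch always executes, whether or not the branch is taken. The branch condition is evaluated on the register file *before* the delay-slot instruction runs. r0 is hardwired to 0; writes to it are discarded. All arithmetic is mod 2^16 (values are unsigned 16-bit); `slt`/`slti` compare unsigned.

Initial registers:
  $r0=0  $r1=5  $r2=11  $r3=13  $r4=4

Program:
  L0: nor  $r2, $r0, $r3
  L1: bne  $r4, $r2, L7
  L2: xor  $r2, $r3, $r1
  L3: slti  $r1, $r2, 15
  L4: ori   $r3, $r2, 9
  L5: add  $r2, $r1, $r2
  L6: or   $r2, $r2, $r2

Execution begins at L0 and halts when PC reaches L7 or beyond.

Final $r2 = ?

PC=0  nor  $r2, $r0, $r3     | $r0=0 $r1=5 $r2=65522 $r3=13 $r4=4
PC=1  bne  $r4, $r2, L7      | $r0=0 $r1=5 $r2=65522 $r3=13 $r4=4  [TAKEN]
PC=2  xor  $r2, $r3, $r1     | $r0=0 $r1=5 $r2=8 $r3=13 $r4=4

8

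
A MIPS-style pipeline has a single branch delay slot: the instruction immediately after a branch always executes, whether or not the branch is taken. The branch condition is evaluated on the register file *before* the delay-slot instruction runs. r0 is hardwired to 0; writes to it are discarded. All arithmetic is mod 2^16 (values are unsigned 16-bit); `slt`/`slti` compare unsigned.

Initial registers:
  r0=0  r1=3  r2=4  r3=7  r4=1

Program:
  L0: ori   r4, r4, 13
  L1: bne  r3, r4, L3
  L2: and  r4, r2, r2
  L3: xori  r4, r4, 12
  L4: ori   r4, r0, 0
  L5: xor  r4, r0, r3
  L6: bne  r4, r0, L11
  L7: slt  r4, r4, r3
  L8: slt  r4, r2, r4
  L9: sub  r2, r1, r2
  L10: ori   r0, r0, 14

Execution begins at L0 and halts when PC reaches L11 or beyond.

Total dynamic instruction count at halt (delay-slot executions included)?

8

[0] ori   r4, r4, 13  →  {r0:0, r1:3, r2:4, r3:7, r4:13}
[1] bne  r3, r4, L3  →  {r0:0, r1:3, r2:4, r3:7, r4:13}  ⟨branch taken⟩
[2] and  r4, r2, r2  →  {r0:0, r1:3, r2:4, r3:7, r4:4}
[3] xori  r4, r4, 12  →  {r0:0, r1:3, r2:4, r3:7, r4:8}
[4] ori   r4, r0, 0  →  {r0:0, r1:3, r2:4, r3:7, r4:0}
[5] xor  r4, r0, r3  →  {r0:0, r1:3, r2:4, r3:7, r4:7}
[6] bne  r4, r0, L11  →  {r0:0, r1:3, r2:4, r3:7, r4:7}  ⟨branch taken⟩
[7] slt  r4, r4, r3  →  {r0:0, r1:3, r2:4, r3:7, r4:0}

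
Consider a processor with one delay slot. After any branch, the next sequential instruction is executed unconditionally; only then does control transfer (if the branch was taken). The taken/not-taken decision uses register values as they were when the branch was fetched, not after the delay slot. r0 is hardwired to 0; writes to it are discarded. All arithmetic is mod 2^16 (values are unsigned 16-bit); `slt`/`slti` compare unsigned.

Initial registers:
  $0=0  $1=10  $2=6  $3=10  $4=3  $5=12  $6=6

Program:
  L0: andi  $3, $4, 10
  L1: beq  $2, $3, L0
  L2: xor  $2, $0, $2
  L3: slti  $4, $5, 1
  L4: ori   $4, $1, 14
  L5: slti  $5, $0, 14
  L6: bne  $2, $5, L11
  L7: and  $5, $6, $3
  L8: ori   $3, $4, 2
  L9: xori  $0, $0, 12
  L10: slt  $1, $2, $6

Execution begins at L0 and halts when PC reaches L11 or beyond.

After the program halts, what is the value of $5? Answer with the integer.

2

#0 andi  $3, $4, 10 ; 0/10/6/2/3/12/6
#1 beq  $2, $3, L0 ; 0/10/6/2/3/12/6 ; →fallthru
#2 xor  $2, $0, $2 ; 0/10/6/2/3/12/6
#3 slti  $4, $5, 1 ; 0/10/6/2/0/12/6
#4 ori   $4, $1, 14 ; 0/10/6/2/14/12/6
#5 slti  $5, $0, 14 ; 0/10/6/2/14/1/6
#6 bne  $2, $5, L11 ; 0/10/6/2/14/1/6 ; →target
#7 and  $5, $6, $3 ; 0/10/6/2/14/2/6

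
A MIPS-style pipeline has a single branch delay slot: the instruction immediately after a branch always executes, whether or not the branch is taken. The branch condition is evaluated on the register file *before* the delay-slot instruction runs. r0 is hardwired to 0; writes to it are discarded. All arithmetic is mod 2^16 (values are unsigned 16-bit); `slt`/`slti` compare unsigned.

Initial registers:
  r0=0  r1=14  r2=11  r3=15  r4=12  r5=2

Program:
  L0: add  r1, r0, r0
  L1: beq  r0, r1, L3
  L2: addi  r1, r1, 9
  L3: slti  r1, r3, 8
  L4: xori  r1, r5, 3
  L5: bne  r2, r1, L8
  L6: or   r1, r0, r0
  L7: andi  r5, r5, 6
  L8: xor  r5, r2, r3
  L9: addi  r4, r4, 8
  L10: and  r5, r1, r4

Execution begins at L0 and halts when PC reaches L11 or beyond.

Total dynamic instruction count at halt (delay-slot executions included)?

10

PC=0  add  r1, r0, r0        | r0=0 r1=0 r2=11 r3=15 r4=12 r5=2
PC=1  beq  r0, r1, L3        | r0=0 r1=0 r2=11 r3=15 r4=12 r5=2  [TAKEN]
PC=2  addi  r1, r1, 9        | r0=0 r1=9 r2=11 r3=15 r4=12 r5=2
PC=3  slti  r1, r3, 8        | r0=0 r1=0 r2=11 r3=15 r4=12 r5=2
PC=4  xori  r1, r5, 3        | r0=0 r1=1 r2=11 r3=15 r4=12 r5=2
PC=5  bne  r2, r1, L8        | r0=0 r1=1 r2=11 r3=15 r4=12 r5=2  [TAKEN]
PC=6  or   r1, r0, r0        | r0=0 r1=0 r2=11 r3=15 r4=12 r5=2
PC=8  xor  r5, r2, r3        | r0=0 r1=0 r2=11 r3=15 r4=12 r5=4
PC=9  addi  r4, r4, 8        | r0=0 r1=0 r2=11 r3=15 r4=20 r5=4
PC=10 and  r5, r1, r4        | r0=0 r1=0 r2=11 r3=15 r4=20 r5=0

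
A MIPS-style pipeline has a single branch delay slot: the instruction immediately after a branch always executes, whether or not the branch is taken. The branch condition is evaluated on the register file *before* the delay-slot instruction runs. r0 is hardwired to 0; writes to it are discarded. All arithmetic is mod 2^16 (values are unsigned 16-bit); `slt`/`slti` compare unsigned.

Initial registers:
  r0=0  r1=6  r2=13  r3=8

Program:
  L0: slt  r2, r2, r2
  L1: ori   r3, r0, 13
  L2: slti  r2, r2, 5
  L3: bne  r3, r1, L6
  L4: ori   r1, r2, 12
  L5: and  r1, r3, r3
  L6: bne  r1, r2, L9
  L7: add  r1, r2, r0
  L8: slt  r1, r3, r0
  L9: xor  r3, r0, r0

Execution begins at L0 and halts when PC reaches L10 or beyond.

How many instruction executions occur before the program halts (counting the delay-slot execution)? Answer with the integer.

[0] slt  r2, r2, r2  →  {r0:0, r1:6, r2:0, r3:8}
[1] ori   r3, r0, 13  →  {r0:0, r1:6, r2:0, r3:13}
[2] slti  r2, r2, 5  →  {r0:0, r1:6, r2:1, r3:13}
[3] bne  r3, r1, L6  →  {r0:0, r1:6, r2:1, r3:13}  ⟨branch taken⟩
[4] ori   r1, r2, 12  →  {r0:0, r1:13, r2:1, r3:13}
[6] bne  r1, r2, L9  →  {r0:0, r1:13, r2:1, r3:13}  ⟨branch taken⟩
[7] add  r1, r2, r0  →  {r0:0, r1:1, r2:1, r3:13}
[9] xor  r3, r0, r0  →  {r0:0, r1:1, r2:1, r3:0}

8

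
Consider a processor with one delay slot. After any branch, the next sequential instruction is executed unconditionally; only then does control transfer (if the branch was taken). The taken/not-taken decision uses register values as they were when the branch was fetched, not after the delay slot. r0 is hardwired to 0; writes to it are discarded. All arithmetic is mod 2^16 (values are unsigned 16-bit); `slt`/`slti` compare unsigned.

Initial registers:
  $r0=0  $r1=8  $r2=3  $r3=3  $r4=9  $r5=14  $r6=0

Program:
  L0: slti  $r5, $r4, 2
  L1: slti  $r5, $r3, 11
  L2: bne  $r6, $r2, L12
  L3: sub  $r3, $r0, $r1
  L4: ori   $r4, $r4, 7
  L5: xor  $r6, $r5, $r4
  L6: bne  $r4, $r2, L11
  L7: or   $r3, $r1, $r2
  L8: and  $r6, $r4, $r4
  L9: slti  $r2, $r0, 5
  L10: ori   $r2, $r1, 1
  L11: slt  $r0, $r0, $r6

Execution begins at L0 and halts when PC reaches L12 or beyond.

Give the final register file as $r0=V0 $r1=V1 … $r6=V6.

#0 slti  $r5, $r4, 2 ; 0/8/3/3/9/0/0
#1 slti  $r5, $r3, 11 ; 0/8/3/3/9/1/0
#2 bne  $r6, $r2, L12 ; 0/8/3/3/9/1/0 ; →target
#3 sub  $r3, $r0, $r1 ; 0/8/3/65528/9/1/0

$r0=0 $r1=8 $r2=3 $r3=65528 $r4=9 $r5=1 $r6=0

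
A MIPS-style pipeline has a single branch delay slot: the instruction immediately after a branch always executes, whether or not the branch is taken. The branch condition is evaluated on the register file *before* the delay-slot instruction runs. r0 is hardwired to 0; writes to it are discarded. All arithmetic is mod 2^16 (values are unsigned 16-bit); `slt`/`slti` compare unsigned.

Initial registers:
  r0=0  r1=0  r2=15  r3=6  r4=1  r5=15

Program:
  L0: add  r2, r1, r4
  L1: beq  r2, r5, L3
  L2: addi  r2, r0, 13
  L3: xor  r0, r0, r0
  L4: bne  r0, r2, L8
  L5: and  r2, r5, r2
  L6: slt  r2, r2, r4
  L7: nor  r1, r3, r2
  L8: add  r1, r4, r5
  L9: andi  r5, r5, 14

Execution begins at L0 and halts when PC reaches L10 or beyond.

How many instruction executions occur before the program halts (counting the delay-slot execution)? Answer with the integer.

[0] add  r2, r1, r4  →  {r0:0, r1:0, r2:1, r3:6, r4:1, r5:15}
[1] beq  r2, r5, L3  →  {r0:0, r1:0, r2:1, r3:6, r4:1, r5:15}  ⟨branch fallthrough⟩
[2] addi  r2, r0, 13  →  {r0:0, r1:0, r2:13, r3:6, r4:1, r5:15}
[3] xor  r0, r0, r0  →  {r0:0, r1:0, r2:13, r3:6, r4:1, r5:15}
[4] bne  r0, r2, L8  →  {r0:0, r1:0, r2:13, r3:6, r4:1, r5:15}  ⟨branch taken⟩
[5] and  r2, r5, r2  →  {r0:0, r1:0, r2:13, r3:6, r4:1, r5:15}
[8] add  r1, r4, r5  →  {r0:0, r1:16, r2:13, r3:6, r4:1, r5:15}
[9] andi  r5, r5, 14  →  {r0:0, r1:16, r2:13, r3:6, r4:1, r5:14}

8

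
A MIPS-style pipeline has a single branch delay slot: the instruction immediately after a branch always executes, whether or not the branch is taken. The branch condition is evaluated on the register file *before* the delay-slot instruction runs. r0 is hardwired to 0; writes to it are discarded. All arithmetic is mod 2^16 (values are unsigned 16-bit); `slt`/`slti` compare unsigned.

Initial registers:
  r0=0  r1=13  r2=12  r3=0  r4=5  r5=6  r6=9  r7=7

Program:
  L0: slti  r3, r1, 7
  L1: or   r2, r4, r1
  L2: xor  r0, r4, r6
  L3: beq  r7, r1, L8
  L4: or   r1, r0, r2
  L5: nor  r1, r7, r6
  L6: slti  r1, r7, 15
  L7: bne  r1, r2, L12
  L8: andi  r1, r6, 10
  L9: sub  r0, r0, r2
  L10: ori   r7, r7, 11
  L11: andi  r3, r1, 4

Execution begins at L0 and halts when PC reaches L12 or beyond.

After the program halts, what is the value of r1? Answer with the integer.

8

PC=0  slti  r3, r1, 7        | r0=0 r1=13 r2=12 r3=0 r4=5 r5=6 r6=9 r7=7
PC=1  or   r2, r4, r1        | r0=0 r1=13 r2=13 r3=0 r4=5 r5=6 r6=9 r7=7
PC=2  xor  r0, r4, r6        | r0=0 r1=13 r2=13 r3=0 r4=5 r5=6 r6=9 r7=7
PC=3  beq  r7, r1, L8        | r0=0 r1=13 r2=13 r3=0 r4=5 r5=6 r6=9 r7=7  [not taken]
PC=4  or   r1, r0, r2        | r0=0 r1=13 r2=13 r3=0 r4=5 r5=6 r6=9 r7=7
PC=5  nor  r1, r7, r6        | r0=0 r1=65520 r2=13 r3=0 r4=5 r5=6 r6=9 r7=7
PC=6  slti  r1, r7, 15       | r0=0 r1=1 r2=13 r3=0 r4=5 r5=6 r6=9 r7=7
PC=7  bne  r1, r2, L12       | r0=0 r1=1 r2=13 r3=0 r4=5 r5=6 r6=9 r7=7  [TAKEN]
PC=8  andi  r1, r6, 10       | r0=0 r1=8 r2=13 r3=0 r4=5 r5=6 r6=9 r7=7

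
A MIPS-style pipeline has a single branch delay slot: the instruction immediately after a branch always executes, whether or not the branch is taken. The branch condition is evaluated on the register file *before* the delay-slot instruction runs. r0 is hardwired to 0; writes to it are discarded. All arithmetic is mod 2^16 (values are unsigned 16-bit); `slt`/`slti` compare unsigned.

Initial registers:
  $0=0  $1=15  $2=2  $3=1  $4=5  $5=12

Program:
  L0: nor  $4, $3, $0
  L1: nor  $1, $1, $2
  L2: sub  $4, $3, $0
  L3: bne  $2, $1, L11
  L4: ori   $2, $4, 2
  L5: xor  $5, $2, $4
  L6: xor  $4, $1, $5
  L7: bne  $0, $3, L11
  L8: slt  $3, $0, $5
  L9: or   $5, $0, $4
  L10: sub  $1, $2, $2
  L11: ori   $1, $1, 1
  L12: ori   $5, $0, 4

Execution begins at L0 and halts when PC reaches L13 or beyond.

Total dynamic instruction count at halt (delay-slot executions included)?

7

PC=0  nor  $4, $3, $0        | $0=0 $1=15 $2=2 $3=1 $4=65534 $5=12
PC=1  nor  $1, $1, $2        | $0=0 $1=65520 $2=2 $3=1 $4=65534 $5=12
PC=2  sub  $4, $3, $0        | $0=0 $1=65520 $2=2 $3=1 $4=1 $5=12
PC=3  bne  $2, $1, L11       | $0=0 $1=65520 $2=2 $3=1 $4=1 $5=12  [TAKEN]
PC=4  ori   $2, $4, 2        | $0=0 $1=65520 $2=3 $3=1 $4=1 $5=12
PC=11 ori   $1, $1, 1        | $0=0 $1=65521 $2=3 $3=1 $4=1 $5=12
PC=12 ori   $5, $0, 4        | $0=0 $1=65521 $2=3 $3=1 $4=1 $5=4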